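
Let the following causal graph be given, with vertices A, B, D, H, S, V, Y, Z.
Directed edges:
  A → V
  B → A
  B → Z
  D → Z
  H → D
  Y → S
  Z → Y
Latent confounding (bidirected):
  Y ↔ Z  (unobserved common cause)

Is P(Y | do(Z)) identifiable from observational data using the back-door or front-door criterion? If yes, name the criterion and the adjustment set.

desc(Z)\{Z}={S,Y}; candidates ⊆ {A,B,D,H,V}.
Z↔Y: latent back-door arc(s) into Z.
size 0: {}; under {} Z still reaches {A,B,D,H,S,V,Y} ∋ Y.
size 1: {A}, {B}, {D} …(+2); under {A} Z still reaches {B,D,H,S,Y} ∋ Y.
size 2: {A,B}, {A,D}, {A,H} …(+7); under {A,B} Z still reaches {D,H,S,Y} ∋ Y.
Z↔Y cannot be blocked by any observed set — no back-door set.
No mediator lies on a directed Z→…→Y path.
Neither criterion identifies P(Y|do(Z)) in this graph.

P(Y|do(Z)): not identifiable (no BD/FD set).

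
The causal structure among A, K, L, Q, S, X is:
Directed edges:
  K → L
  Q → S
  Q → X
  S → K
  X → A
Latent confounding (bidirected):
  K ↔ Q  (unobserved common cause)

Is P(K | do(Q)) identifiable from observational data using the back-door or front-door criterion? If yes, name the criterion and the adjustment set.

P(K|do(Q)): frontdoor, adjust for {S}.

desc(Q)\{Q}={A,K,L,S,X}; candidates ⊆ {—}.
Q↔K: latent back-door arc(s) into Q.
size 0: {}; under {} Q still reaches {K,L} ∋ K.
Q↔K cannot be blocked by any observed set — no back-door set.
{S}: (i) intercepts every directed Q→K path; (ii) no back-door Q→{S}; (iii) {Q} blocks every back-door {S}→K. Front-door holds.
P(K|do(Q)) = Σ_{S} P(S|Q) Σ_{Q'} P(K|S,Q')P(Q').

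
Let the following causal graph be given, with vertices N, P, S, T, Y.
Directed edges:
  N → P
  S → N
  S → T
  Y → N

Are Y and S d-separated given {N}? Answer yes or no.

No — Y and S are d-connected given {N}.

Bayes-Ball from Y | {N} reaches {S,T}.
S ∈ reach(Y|{N}) ⇒ Y ⊥̸ S | {N}.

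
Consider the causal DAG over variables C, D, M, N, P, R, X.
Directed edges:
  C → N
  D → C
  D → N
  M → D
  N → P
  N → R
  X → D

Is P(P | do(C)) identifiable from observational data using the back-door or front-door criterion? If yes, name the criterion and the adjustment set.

P(P|do(C)): backdoor, adjust for {D}.

desc(C)\{C}={N,P,R}; candidates ⊆ {D,M,X}.
size 0: {}; under {} C still reaches {D,M,N,P,R,X} ∋ P.
{D}: C⊥P given {D} in G with C→· removed — back-door holds.
P(P|do(C)) = Σ_{D} P(P|C,D)·P(D).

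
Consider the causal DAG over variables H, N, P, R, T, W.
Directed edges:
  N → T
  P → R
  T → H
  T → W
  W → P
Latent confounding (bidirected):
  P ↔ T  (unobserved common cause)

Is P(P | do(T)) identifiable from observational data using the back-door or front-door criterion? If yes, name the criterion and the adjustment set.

desc(T)\{T}={H,P,R,W}; candidates ⊆ {N}.
T↔P: latent back-door arc(s) into T.
size 0: {}; under {} T still reaches {N,P,R} ∋ P.
size 1: {N}; under {N} T still reaches {P,R} ∋ P.
T↔P cannot be blocked by any observed set — no back-door set.
{W}: (i) intercepts every directed T→P path; (ii) no back-door T→{W}; (iii) {T} blocks every back-door {W}→P. Front-door holds.
P(P|do(T)) = Σ_{W} P(W|T) Σ_{T'} P(P|W,T')P(T').

P(P|do(T)): frontdoor, adjust for {W}.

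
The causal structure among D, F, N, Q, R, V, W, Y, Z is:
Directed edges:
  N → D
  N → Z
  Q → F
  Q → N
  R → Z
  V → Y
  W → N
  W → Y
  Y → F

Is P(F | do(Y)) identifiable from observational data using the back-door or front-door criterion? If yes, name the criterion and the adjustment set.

desc(Y)\{Y}={F}; candidates ⊆ {D,N,Q,R,V,W,Z}.
∅: Y⊥F given ∅ in G with Y→· removed — back-door holds.
P(F|do(Y)) = P(F|Y) — no adjustment needed.

P(F|do(Y)): backdoor, adjust for ∅.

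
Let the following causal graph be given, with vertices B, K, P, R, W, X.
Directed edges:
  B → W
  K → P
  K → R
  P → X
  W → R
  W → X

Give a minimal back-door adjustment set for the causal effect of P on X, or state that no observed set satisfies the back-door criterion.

P→X: minimal back-door set ∅.

desc(P)\{P}={X}; candidates ⊆ {B,K,R,W}.
∅: P⊥X given ∅ in G with P→· removed — back-door holds.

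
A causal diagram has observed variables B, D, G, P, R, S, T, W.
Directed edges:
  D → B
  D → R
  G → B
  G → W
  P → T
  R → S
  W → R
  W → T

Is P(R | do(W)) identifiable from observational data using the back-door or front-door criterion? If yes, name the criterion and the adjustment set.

P(R|do(W)): backdoor, adjust for ∅.

desc(W)\{W}={R,S,T}; candidates ⊆ {B,D,G,P}.
∅: W⊥R given ∅ in G with W→· removed — back-door holds.
P(R|do(W)) = P(R|W) — no adjustment needed.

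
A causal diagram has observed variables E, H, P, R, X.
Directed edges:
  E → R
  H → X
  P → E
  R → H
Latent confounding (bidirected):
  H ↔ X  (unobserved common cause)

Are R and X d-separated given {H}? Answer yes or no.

No — R and X are d-connected given {H}.

Bayes-Ball from R | {H} reaches {E,P,X}.
X ∈ reach(R|{H}) ⇒ R ⊥̸ X | {H}.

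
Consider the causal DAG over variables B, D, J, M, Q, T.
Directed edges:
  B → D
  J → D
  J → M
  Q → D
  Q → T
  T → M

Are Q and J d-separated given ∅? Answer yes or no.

Yes — Q ⊥ J | ∅.

Bayes-Ball from Q | ∅ reaches {D,M,T}.
J ∉ reach(Q|∅) ⇒ Q ⊥ J | ∅.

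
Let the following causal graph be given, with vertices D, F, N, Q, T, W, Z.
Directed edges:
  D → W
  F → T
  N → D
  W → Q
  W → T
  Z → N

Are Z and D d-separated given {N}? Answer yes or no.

Yes — Z ⊥ D | {N}.

Bayes-Ball from Z | {N} reaches ∅.
D ∉ reach(Z|{N}) ⇒ Z ⊥ D | {N}.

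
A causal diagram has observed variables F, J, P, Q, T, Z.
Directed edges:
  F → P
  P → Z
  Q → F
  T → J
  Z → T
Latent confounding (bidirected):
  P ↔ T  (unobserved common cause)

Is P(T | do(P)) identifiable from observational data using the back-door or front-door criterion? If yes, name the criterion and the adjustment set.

P(T|do(P)): frontdoor, adjust for {Z}.

desc(P)\{P}={J,T,Z}; candidates ⊆ {F,Q}.
P↔T: latent back-door arc(s) into P.
size 0: {}; under {} P still reaches {F,J,Q,T} ∋ T.
size 1: {F}, {Q}; under {F} P still reaches {J,T} ∋ T.
size 2: {F,Q}; under {F,Q} P still reaches {J,T} ∋ T.
P↔T cannot be blocked by any observed set — no back-door set.
{Z}: (i) intercepts every directed P→T path; (ii) no back-door P→{Z}; (iii) {P} blocks every back-door {Z}→T. Front-door holds.
P(T|do(P)) = Σ_{Z} P(Z|P) Σ_{P'} P(T|Z,P')P(P').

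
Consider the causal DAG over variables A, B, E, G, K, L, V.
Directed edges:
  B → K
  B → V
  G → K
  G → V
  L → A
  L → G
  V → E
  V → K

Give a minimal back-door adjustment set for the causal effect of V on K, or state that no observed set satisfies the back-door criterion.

desc(V)\{V}={E,K}; candidates ⊆ {A,B,G,L}.
size 0: {}; under {} V still reaches {A,B,G,K,L} ∋ K.
size 1: {A}, {B}, {G} …(+1); under {A} V still reaches {B,G,K,L} ∋ K.
{B,G}: V⊥K given {B,G} in G with V→· removed — back-door holds.

V→K: minimal back-door set {B, G}.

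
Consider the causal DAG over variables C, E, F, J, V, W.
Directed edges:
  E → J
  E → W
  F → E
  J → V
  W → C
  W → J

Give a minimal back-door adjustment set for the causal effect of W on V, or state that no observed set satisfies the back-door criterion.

desc(W)\{W}={C,J,V}; candidates ⊆ {E,F}.
size 0: {}; under {} W still reaches {E,F,J,V} ∋ V.
{E}: W⊥V given {E} in G with W→· removed — back-door holds.

W→V: minimal back-door set {E}.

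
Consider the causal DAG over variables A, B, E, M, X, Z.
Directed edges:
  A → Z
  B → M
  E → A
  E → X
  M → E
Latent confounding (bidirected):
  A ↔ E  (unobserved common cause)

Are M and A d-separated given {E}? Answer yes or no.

No — M and A are d-connected given {E}.

Bayes-Ball from M | {E} reaches {A,B,Z}.
A ∈ reach(M|{E}) ⇒ M ⊥̸ A | {E}.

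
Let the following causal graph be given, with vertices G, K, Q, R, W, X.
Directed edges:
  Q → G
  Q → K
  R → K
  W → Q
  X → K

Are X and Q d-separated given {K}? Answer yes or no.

Bayes-Ball from X | {K} reaches {G,Q,R,W}.
Q ∈ reach(X|{K}) ⇒ X ⊥̸ Q | {K}.

No — X and Q are d-connected given {K}.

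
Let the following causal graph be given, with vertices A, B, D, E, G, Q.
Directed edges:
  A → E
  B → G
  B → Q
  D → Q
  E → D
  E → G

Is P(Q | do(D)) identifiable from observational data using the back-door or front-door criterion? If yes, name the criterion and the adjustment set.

P(Q|do(D)): backdoor, adjust for ∅.

desc(D)\{D}={Q}; candidates ⊆ {A,B,E,G}.
∅: D⊥Q given ∅ in G with D→· removed — back-door holds.
P(Q|do(D)) = P(Q|D) — no adjustment needed.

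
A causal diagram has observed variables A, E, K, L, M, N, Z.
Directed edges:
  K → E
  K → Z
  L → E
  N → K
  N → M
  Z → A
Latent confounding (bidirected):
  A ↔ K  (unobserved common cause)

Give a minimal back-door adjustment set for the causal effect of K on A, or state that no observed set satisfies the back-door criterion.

desc(K)\{K}={A,E,Z}; candidates ⊆ {L,M,N}.
K↔A: latent back-door arc(s) into K.
size 0: {}; under {} K still reaches {A,M,N} ∋ A.
size 1: {L}, {M}, {N}; under {L} K still reaches {A,M,N} ∋ A.
size 2: {L,M}, {L,N}, {M,N}; under {L,M} K still reaches {A,N} ∋ A.
K↔A cannot be blocked by any observed set — no back-door set.

K→A: no observed back-door set.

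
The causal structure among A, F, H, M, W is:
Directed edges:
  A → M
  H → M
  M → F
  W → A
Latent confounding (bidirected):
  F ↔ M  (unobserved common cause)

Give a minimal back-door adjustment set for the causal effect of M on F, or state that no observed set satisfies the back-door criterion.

desc(M)\{M}={F}; candidates ⊆ {A,H,W}.
M↔F: latent back-door arc(s) into M.
size 0: {}; under {} M still reaches {A,F,H,W} ∋ F.
size 1: {A}, {H}, {W}; under {A} M still reaches {F,H} ∋ F.
size 2: {A,H}, {A,W}, {H,W}; under {A,H} M still reaches {F} ∋ F.
M↔F cannot be blocked by any observed set — no back-door set.

M→F: no observed back-door set.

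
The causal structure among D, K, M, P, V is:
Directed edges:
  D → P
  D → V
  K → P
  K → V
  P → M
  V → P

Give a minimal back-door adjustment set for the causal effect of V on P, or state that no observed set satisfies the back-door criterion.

V→P: minimal back-door set {D, K}.

desc(V)\{V}={M,P}; candidates ⊆ {D,K}.
size 0: {}; under {} V still reaches {D,K,M,P} ∋ P.
size 1: {D}, {K}; under {D} V still reaches {K,M,P} ∋ P.
{D,K}: V⊥P given {D,K} in G with V→· removed — back-door holds.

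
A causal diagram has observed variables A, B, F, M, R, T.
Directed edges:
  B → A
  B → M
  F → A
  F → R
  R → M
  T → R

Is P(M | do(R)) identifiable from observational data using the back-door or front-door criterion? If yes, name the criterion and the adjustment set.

P(M|do(R)): backdoor, adjust for ∅.

desc(R)\{R}={M}; candidates ⊆ {A,B,F,T}.
∅: R⊥M given ∅ in G with R→· removed — back-door holds.
P(M|do(R)) = P(M|R) — no adjustment needed.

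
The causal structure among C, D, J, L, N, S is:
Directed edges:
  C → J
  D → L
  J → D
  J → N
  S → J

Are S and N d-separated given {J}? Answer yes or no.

Yes — S ⊥ N | {J}.

Bayes-Ball from S | {J} reaches {C}.
N ∉ reach(S|{J}) ⇒ S ⊥ N | {J}.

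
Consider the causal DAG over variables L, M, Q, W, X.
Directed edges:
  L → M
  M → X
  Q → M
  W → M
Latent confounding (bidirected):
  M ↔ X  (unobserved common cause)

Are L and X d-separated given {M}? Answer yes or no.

Bayes-Ball from L | {M} reaches {Q,W,X}.
X ∈ reach(L|{M}) ⇒ L ⊥̸ X | {M}.

No — L and X are d-connected given {M}.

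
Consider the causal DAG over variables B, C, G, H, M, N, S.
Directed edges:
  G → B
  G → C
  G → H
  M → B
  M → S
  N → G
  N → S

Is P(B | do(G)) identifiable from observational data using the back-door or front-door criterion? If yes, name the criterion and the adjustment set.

P(B|do(G)): backdoor, adjust for ∅.

desc(G)\{G}={B,C,H}; candidates ⊆ {M,N,S}.
∅: G⊥B given ∅ in G with G→· removed — back-door holds.
P(B|do(G)) = P(B|G) — no adjustment needed.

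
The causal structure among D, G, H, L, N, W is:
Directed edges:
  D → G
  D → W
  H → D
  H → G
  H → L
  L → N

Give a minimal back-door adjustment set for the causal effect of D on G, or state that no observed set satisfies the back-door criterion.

D→G: minimal back-door set {H}.

desc(D)\{D}={G,W}; candidates ⊆ {H,L,N}.
size 0: {}; under {} D still reaches {G,H,L,N} ∋ G.
{H}: D⊥G given {H} in G with D→· removed — back-door holds.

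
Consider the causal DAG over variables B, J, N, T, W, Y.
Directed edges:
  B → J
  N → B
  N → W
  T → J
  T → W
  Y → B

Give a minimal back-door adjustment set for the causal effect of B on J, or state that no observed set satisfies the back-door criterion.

desc(B)\{B}={J}; candidates ⊆ {N,T,W,Y}.
∅: B⊥J given ∅ in G with B→· removed — back-door holds.

B→J: minimal back-door set ∅.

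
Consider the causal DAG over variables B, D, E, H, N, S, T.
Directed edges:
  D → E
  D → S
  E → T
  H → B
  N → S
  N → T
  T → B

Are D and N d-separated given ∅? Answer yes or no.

Yes — D ⊥ N | ∅.

Bayes-Ball from D | ∅ reaches {B,E,S,T}.
N ∉ reach(D|∅) ⇒ D ⊥ N | ∅.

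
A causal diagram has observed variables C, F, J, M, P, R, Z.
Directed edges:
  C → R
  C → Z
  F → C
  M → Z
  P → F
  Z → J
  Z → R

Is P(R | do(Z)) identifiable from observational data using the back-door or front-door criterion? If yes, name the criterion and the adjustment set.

desc(Z)\{Z}={J,R}; candidates ⊆ {C,F,M,P}.
size 0: {}; under {} Z still reaches {C,F,M,P,R} ∋ R.
{C}: Z⊥R given {C} in G with Z→· removed — back-door holds.
P(R|do(Z)) = Σ_{C} P(R|Z,C)·P(C).

P(R|do(Z)): backdoor, adjust for {C}.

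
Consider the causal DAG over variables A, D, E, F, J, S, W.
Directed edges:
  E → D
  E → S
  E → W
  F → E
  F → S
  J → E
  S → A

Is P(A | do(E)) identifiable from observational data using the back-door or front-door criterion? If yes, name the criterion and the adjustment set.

P(A|do(E)): backdoor, adjust for {F}.

desc(E)\{E}={A,D,S,W}; candidates ⊆ {F,J}.
size 0: {}; under {} E still reaches {A,F,J,S} ∋ A.
{F}: E⊥A given {F} in G with E→· removed — back-door holds.
P(A|do(E)) = Σ_{F} P(A|E,F)·P(F).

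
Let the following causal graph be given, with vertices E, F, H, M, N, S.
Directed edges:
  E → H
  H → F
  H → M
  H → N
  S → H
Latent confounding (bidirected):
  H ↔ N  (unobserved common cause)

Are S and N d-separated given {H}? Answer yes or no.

Bayes-Ball from S | {H} reaches {E,N}.
N ∈ reach(S|{H}) ⇒ S ⊥̸ N | {H}.

No — S and N are d-connected given {H}.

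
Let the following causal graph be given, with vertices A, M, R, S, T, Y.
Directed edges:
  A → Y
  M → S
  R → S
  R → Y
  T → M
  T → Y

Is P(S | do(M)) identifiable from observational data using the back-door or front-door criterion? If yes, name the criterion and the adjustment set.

desc(M)\{M}={S}; candidates ⊆ {A,R,T,Y}.
∅: M⊥S given ∅ in G with M→· removed — back-door holds.
P(S|do(M)) = P(S|M) — no adjustment needed.

P(S|do(M)): backdoor, adjust for ∅.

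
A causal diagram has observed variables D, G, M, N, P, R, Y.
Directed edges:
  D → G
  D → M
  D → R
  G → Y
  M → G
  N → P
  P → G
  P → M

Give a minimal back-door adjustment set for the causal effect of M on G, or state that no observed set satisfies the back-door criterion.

desc(M)\{M}={G,Y}; candidates ⊆ {D,N,P,R}.
size 0: {}; under {} M still reaches {D,G,N,P,R,Y} ∋ G.
size 1: {D}, {N}, {P} …(+1); under {D} M still reaches {G,N,P,Y} ∋ G.
{D,P}: M⊥G given {D,P} in G with M→· removed — back-door holds.

M→G: minimal back-door set {D, P}.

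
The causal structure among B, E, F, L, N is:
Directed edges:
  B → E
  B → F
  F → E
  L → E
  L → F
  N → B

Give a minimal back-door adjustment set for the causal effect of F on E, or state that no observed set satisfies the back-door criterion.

F→E: minimal back-door set {B, L}.

desc(F)\{F}={E}; candidates ⊆ {B,L,N}.
size 0: {}; under {} F still reaches {B,E,L,N} ∋ E.
size 1: {B}, {L}, {N}; under {B} F still reaches {E,L} ∋ E.
{B,L}: F⊥E given {B,L} in G with F→· removed — back-door holds.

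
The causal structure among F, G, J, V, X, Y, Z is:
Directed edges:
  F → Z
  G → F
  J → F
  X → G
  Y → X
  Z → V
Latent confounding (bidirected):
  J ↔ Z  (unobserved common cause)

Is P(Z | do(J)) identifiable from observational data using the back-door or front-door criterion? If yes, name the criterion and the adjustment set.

P(Z|do(J)): frontdoor, adjust for {F}.

desc(J)\{J}={F,V,Z}; candidates ⊆ {G,X,Y}.
J↔Z: latent back-door arc(s) into J.
size 0: {}; under {} J still reaches {V,Z} ∋ Z.
size 1: {G}, {X}, {Y}; under {G} J still reaches {V,Z} ∋ Z.
size 2: {G,X}, {G,Y}, {X,Y}; under {G,X} J still reaches {V,Z} ∋ Z.
J↔Z cannot be blocked by any observed set — no back-door set.
{F}: (i) intercepts every directed J→Z path; (ii) no back-door J→{F}; (iii) {J} blocks every back-door {F}→Z. Front-door holds.
P(Z|do(J)) = Σ_{F} P(F|J) Σ_{J'} P(Z|F,J')P(J').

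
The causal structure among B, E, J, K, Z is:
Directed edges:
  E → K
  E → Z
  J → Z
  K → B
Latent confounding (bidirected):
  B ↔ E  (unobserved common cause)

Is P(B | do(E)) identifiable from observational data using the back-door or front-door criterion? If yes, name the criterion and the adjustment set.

P(B|do(E)): frontdoor, adjust for {K}.

desc(E)\{E}={B,K,Z}; candidates ⊆ {J}.
E↔B: latent back-door arc(s) into E.
size 0: {}; under {} E still reaches {B} ∋ B.
size 1: {J}; under {J} E still reaches {B} ∋ B.
E↔B cannot be blocked by any observed set — no back-door set.
{K}: (i) intercepts every directed E→B path; (ii) no back-door E→{K}; (iii) {E} blocks every back-door {K}→B. Front-door holds.
P(B|do(E)) = Σ_{K} P(K|E) Σ_{E'} P(B|K,E')P(E').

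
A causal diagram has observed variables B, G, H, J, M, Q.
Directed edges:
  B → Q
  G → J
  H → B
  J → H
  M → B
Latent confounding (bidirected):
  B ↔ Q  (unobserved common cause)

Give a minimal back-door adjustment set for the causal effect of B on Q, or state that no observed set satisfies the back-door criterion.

desc(B)\{B}={Q}; candidates ⊆ {G,H,J,M}.
B↔Q: latent back-door arc(s) into B.
size 0: {}; under {} B still reaches {G,H,J,M,Q} ∋ Q.
size 1: {G}, {H}, {J} …(+1); under {G} B still reaches {H,J,M,Q} ∋ Q.
size 2: {G,H}, {G,J}, {G,M} …(+3); under {G,H} B still reaches {M,Q} ∋ Q.
B↔Q cannot be blocked by any observed set — no back-door set.

B→Q: no observed back-door set.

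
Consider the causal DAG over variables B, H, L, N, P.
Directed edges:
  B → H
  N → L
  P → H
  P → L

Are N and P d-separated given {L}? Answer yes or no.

No — N and P are d-connected given {L}.

Bayes-Ball from N | {L} reaches {H,P}.
P ∈ reach(N|{L}) ⇒ N ⊥̸ P | {L}.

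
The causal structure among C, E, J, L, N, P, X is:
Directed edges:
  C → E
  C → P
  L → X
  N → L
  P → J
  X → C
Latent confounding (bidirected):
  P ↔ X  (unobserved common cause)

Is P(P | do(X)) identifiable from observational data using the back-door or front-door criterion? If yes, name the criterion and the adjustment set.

P(P|do(X)): frontdoor, adjust for {C}.

desc(X)\{X}={C,E,J,P}; candidates ⊆ {L,N}.
X↔P: latent back-door arc(s) into X.
size 0: {}; under {} X still reaches {J,L,N,P} ∋ P.
size 1: {L}, {N}; under {L} X still reaches {J,P} ∋ P.
size 2: {L,N}; under {L,N} X still reaches {J,P} ∋ P.
X↔P cannot be blocked by any observed set — no back-door set.
{C}: (i) intercepts every directed X→P path; (ii) no back-door X→{C}; (iii) {X} blocks every back-door {C}→P. Front-door holds.
P(P|do(X)) = Σ_{C} P(C|X) Σ_{X'} P(P|C,X')P(X').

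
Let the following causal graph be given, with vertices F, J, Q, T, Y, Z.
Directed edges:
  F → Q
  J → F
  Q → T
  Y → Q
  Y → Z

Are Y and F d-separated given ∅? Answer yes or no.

Bayes-Ball from Y | ∅ reaches {Q,T,Z}.
F ∉ reach(Y|∅) ⇒ Y ⊥ F | ∅.

Yes — Y ⊥ F | ∅.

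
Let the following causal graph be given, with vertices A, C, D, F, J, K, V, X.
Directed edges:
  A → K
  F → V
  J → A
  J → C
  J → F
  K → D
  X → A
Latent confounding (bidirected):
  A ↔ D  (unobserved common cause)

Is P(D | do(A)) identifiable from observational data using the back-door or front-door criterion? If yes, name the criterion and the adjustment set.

desc(A)\{A}={D,K}; candidates ⊆ {C,F,J,V,X}.
A↔D: latent back-door arc(s) into A.
size 0: {}; under {} A still reaches {C,D,F,J,V,X} ∋ D.
size 1: {C}, {F}, {J} …(+2); under {C} A still reaches {D,F,J,V,X} ∋ D.
size 2: {C,F}, {C,J}, {C,V} …(+7); under {C,F} A still reaches {D,J,X} ∋ D.
A↔D cannot be blocked by any observed set — no back-door set.
{K}: (i) intercepts every directed A→D path; (ii) no back-door A→{K}; (iii) {A} blocks every back-door {K}→D. Front-door holds.
P(D|do(A)) = Σ_{K} P(K|A) Σ_{A'} P(D|K,A')P(A').

P(D|do(A)): frontdoor, adjust for {K}.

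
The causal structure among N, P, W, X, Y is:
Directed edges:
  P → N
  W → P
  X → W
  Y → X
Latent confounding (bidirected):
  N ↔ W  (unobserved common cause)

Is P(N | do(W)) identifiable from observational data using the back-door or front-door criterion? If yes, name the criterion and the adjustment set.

P(N|do(W)): frontdoor, adjust for {P}.

desc(W)\{W}={N,P}; candidates ⊆ {X,Y}.
W↔N: latent back-door arc(s) into W.
size 0: {}; under {} W still reaches {N,X,Y} ∋ N.
size 1: {X}, {Y}; under {X} W still reaches {N} ∋ N.
size 2: {X,Y}; under {X,Y} W still reaches {N} ∋ N.
W↔N cannot be blocked by any observed set — no back-door set.
{P}: (i) intercepts every directed W→N path; (ii) no back-door W→{P}; (iii) {W} blocks every back-door {P}→N. Front-door holds.
P(N|do(W)) = Σ_{P} P(P|W) Σ_{W'} P(N|P,W')P(W').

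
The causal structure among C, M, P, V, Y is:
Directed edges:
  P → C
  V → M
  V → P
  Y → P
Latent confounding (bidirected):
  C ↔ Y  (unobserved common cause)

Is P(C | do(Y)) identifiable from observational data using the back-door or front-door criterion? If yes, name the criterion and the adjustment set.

desc(Y)\{Y}={C,P}; candidates ⊆ {M,V}.
Y↔C: latent back-door arc(s) into Y.
size 0: {}; under {} Y still reaches {C} ∋ C.
size 1: {M}, {V}; under {M} Y still reaches {C} ∋ C.
size 2: {M,V}; under {M,V} Y still reaches {C} ∋ C.
Y↔C cannot be blocked by any observed set — no back-door set.
{P}: (i) intercepts every directed Y→C path; (ii) no back-door Y→{P}; (iii) {Y} blocks every back-door {P}→C. Front-door holds.
P(C|do(Y)) = Σ_{P} P(P|Y) Σ_{Y'} P(C|P,Y')P(Y').

P(C|do(Y)): frontdoor, adjust for {P}.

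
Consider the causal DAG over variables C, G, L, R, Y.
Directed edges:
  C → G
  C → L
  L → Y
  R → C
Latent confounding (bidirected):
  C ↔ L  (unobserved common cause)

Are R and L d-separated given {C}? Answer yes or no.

Bayes-Ball from R | {C} reaches {L,Y}.
L ∈ reach(R|{C}) ⇒ R ⊥̸ L | {C}.

No — R and L are d-connected given {C}.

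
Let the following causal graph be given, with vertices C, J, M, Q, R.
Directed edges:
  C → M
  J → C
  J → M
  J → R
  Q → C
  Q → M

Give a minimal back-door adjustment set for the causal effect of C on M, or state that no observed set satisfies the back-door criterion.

desc(C)\{C}={M}; candidates ⊆ {J,Q,R}.
size 0: {}; under {} C still reaches {J,M,Q,R} ∋ M.
size 1: {J}, {Q}, {R}; under {J} C still reaches {M,Q} ∋ M.
{J,Q}: C⊥M given {J,Q} in G with C→· removed — back-door holds.

C→M: minimal back-door set {J, Q}.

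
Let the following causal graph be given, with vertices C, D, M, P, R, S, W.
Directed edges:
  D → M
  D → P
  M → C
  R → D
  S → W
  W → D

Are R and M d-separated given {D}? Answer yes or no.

Yes — R ⊥ M | {D}.

Bayes-Ball from R | {D} reaches {S,W}.
M ∉ reach(R|{D}) ⇒ R ⊥ M | {D}.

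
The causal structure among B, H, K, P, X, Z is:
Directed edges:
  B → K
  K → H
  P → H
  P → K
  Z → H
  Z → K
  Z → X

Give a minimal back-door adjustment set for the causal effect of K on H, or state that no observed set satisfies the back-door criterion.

K→H: minimal back-door set {P, Z}.

desc(K)\{K}={H}; candidates ⊆ {B,P,X,Z}.
size 0: {}; under {} K still reaches {B,H,P,X,Z} ∋ H.
size 1: {B}, {P}, {X} …(+1); under {B} K still reaches {H,P,X,Z} ∋ H.
{P,Z}: K⊥H given {P,Z} in G with K→· removed — back-door holds.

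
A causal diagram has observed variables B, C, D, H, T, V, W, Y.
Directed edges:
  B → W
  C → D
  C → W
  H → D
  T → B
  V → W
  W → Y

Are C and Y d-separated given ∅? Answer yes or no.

No — C and Y are d-connected given ∅.

Bayes-Ball from C | ∅ reaches {D,W,Y}.
Y ∈ reach(C|∅) ⇒ C ⊥̸ Y | ∅.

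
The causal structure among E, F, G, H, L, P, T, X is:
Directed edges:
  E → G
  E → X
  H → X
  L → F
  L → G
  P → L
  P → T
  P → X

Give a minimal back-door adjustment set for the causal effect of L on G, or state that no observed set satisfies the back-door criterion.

desc(L)\{L}={F,G}; candidates ⊆ {E,H,P,T,X}.
∅: L⊥G given ∅ in G with L→· removed — back-door holds.

L→G: minimal back-door set ∅.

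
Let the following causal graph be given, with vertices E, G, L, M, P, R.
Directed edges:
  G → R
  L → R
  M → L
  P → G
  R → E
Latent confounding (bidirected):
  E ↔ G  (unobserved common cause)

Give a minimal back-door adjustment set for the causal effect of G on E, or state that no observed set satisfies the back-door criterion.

G→E: no observed back-door set.

desc(G)\{G}={E,R}; candidates ⊆ {L,M,P}.
G↔E: latent back-door arc(s) into G.
size 0: {}; under {} G still reaches {E,P} ∋ E.
size 1: {L}, {M}, {P}; under {L} G still reaches {E,P} ∋ E.
size 2: {L,M}, {L,P}, {M,P}; under {L,M} G still reaches {E,P} ∋ E.
G↔E cannot be blocked by any observed set — no back-door set.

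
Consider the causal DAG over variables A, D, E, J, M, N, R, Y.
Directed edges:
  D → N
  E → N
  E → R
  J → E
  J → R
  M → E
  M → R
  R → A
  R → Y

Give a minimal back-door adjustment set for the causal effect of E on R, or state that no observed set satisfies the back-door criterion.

desc(E)\{E}={A,N,R,Y}; candidates ⊆ {D,J,M}.
size 0: {}; under {} E still reaches {A,J,M,R,Y} ∋ R.
size 1: {D}, {J}, {M}; under {D} E still reaches {A,J,M,R,Y} ∋ R.
{J,M}: E⊥R given {J,M} in G with E→· removed — back-door holds.

E→R: minimal back-door set {J, M}.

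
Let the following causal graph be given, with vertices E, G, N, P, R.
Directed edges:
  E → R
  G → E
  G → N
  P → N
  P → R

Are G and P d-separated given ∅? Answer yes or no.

Yes — G ⊥ P | ∅.

Bayes-Ball from G | ∅ reaches {E,N,R}.
P ∉ reach(G|∅) ⇒ G ⊥ P | ∅.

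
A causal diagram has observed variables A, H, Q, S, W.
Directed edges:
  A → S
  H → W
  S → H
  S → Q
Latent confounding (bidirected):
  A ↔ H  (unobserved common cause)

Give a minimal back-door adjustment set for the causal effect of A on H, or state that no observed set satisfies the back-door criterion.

desc(A)\{A}={H,Q,S,W}; candidates ⊆ {—}.
A↔H: latent back-door arc(s) into A.
size 0: {}; under {} A still reaches {H,W} ∋ H.
A↔H cannot be blocked by any observed set — no back-door set.

A→H: no observed back-door set.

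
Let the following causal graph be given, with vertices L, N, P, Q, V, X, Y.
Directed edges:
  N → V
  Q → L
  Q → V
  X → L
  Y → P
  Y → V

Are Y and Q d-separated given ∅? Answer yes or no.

Bayes-Ball from Y | ∅ reaches {P,V}.
Q ∉ reach(Y|∅) ⇒ Y ⊥ Q | ∅.

Yes — Y ⊥ Q | ∅.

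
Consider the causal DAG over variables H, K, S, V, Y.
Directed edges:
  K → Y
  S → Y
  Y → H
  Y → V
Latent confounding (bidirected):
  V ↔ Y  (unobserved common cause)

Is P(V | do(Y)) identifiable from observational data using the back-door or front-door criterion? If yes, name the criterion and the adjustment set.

P(V|do(Y)): not identifiable (no BD/FD set).

desc(Y)\{Y}={H,V}; candidates ⊆ {K,S}.
Y↔V: latent back-door arc(s) into Y.
size 0: {}; under {} Y still reaches {K,S,V} ∋ V.
size 1: {K}, {S}; under {K} Y still reaches {S,V} ∋ V.
size 2: {K,S}; under {K,S} Y still reaches {V} ∋ V.
Y↔V cannot be blocked by any observed set — no back-door set.
No mediator lies on a directed Y→…→V path.
Neither criterion identifies P(V|do(Y)) in this graph.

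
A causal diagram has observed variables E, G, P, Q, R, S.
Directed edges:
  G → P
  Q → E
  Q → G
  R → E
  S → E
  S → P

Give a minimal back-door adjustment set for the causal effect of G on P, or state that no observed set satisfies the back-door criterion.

G→P: minimal back-door set ∅.

desc(G)\{G}={P}; candidates ⊆ {E,Q,R,S}.
∅: G⊥P given ∅ in G with G→· removed — back-door holds.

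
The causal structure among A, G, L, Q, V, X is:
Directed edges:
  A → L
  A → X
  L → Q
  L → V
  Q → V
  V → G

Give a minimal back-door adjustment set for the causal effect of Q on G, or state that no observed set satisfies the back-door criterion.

desc(Q)\{Q}={G,V}; candidates ⊆ {A,L,X}.
size 0: {}; under {} Q still reaches {A,G,L,V,X} ∋ G.
{L}: Q⊥G given {L} in G with Q→· removed — back-door holds.

Q→G: minimal back-door set {L}.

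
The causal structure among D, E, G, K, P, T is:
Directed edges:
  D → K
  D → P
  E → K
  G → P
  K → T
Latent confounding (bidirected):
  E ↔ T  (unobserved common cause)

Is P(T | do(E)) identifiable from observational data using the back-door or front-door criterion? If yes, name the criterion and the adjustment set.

desc(E)\{E}={K,T}; candidates ⊆ {D,G,P}.
E↔T: latent back-door arc(s) into E.
size 0: {}; under {} E still reaches {T} ∋ T.
size 1: {D}, {G}, {P}; under {D} E still reaches {T} ∋ T.
size 2: {D,G}, {D,P}, {G,P}; under {D,G} E still reaches {T} ∋ T.
E↔T cannot be blocked by any observed set — no back-door set.
{K}: (i) intercepts every directed E→T path; (ii) no back-door E→{K}; (iii) {E} blocks every back-door {K}→T. Front-door holds.
P(T|do(E)) = Σ_{K} P(K|E) Σ_{E'} P(T|K,E')P(E').

P(T|do(E)): frontdoor, adjust for {K}.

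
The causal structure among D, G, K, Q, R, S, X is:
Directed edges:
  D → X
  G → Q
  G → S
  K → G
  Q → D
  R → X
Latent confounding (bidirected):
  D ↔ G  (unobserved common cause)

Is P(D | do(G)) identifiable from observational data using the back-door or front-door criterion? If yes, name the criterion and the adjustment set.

P(D|do(G)): frontdoor, adjust for {Q}.

desc(G)\{G}={D,Q,S,X}; candidates ⊆ {K,R}.
G↔D: latent back-door arc(s) into G.
size 0: {}; under {} G still reaches {D,K,X} ∋ D.
size 1: {K}, {R}; under {K} G still reaches {D,X} ∋ D.
size 2: {K,R}; under {K,R} G still reaches {D,X} ∋ D.
G↔D cannot be blocked by any observed set — no back-door set.
{Q}: (i) intercepts every directed G→D path; (ii) no back-door G→{Q}; (iii) {G} blocks every back-door {Q}→D. Front-door holds.
P(D|do(G)) = Σ_{Q} P(Q|G) Σ_{G'} P(D|Q,G')P(G').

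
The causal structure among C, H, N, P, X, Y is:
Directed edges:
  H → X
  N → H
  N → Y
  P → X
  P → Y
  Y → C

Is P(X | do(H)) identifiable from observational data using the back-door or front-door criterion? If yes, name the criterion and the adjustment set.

P(X|do(H)): backdoor, adjust for ∅.

desc(H)\{H}={X}; candidates ⊆ {C,N,P,Y}.
∅: H⊥X given ∅ in G with H→· removed — back-door holds.
P(X|do(H)) = P(X|H) — no adjustment needed.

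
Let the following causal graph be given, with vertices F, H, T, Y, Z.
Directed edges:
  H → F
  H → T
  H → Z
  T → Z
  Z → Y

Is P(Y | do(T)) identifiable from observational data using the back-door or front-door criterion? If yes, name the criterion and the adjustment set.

desc(T)\{T}={Y,Z}; candidates ⊆ {F,H}.
size 0: {}; under {} T still reaches {F,H,Y,Z} ∋ Y.
{H}: T⊥Y given {H} in G with T→· removed — back-door holds.
P(Y|do(T)) = Σ_{H} P(Y|T,H)·P(H).

P(Y|do(T)): backdoor, adjust for {H}.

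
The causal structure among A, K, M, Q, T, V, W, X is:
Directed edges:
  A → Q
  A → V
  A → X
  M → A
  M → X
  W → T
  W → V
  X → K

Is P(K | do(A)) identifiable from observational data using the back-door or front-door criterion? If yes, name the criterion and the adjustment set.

desc(A)\{A}={K,Q,V,X}; candidates ⊆ {M,T,W}.
size 0: {}; under {} A still reaches {K,M,X} ∋ K.
{M}: A⊥K given {M} in G with A→· removed — back-door holds.
P(K|do(A)) = Σ_{M} P(K|A,M)·P(M).

P(K|do(A)): backdoor, adjust for {M}.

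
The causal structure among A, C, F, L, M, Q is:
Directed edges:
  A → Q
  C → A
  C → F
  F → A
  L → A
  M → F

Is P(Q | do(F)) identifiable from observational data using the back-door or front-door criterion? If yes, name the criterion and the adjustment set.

desc(F)\{F}={A,Q}; candidates ⊆ {C,L,M}.
size 0: {}; under {} F still reaches {A,C,M,Q} ∋ Q.
{C}: F⊥Q given {C} in G with F→· removed — back-door holds.
P(Q|do(F)) = Σ_{C} P(Q|F,C)·P(C).

P(Q|do(F)): backdoor, adjust for {C}.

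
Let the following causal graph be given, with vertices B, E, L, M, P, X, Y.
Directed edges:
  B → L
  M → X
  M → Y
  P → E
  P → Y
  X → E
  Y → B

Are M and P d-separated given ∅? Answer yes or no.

Bayes-Ball from M | ∅ reaches {B,E,L,X,Y}.
P ∉ reach(M|∅) ⇒ M ⊥ P | ∅.

Yes — M ⊥ P | ∅.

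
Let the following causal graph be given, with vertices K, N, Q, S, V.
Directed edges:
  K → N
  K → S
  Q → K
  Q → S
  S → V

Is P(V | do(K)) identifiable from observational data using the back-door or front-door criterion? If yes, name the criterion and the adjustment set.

P(V|do(K)): backdoor, adjust for {Q}.

desc(K)\{K}={N,S,V}; candidates ⊆ {Q}.
size 0: {}; under {} K still reaches {Q,S,V} ∋ V.
{Q}: K⊥V given {Q} in G with K→· removed — back-door holds.
P(V|do(K)) = Σ_{Q} P(V|K,Q)·P(Q).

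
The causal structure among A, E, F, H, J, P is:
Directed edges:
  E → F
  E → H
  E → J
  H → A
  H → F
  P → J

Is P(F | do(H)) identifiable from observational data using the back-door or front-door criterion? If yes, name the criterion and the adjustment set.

P(F|do(H)): backdoor, adjust for {E}.

desc(H)\{H}={A,F}; candidates ⊆ {E,J,P}.
size 0: {}; under {} H still reaches {E,F,J} ∋ F.
{E}: H⊥F given {E} in G with H→· removed — back-door holds.
P(F|do(H)) = Σ_{E} P(F|H,E)·P(E).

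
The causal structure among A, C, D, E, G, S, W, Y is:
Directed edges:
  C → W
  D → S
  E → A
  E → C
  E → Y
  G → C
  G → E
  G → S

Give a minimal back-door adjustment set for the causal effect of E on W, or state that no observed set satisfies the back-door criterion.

desc(E)\{E}={A,C,W,Y}; candidates ⊆ {D,G,S}.
size 0: {}; under {} E still reaches {C,G,S,W} ∋ W.
{G}: E⊥W given {G} in G with E→· removed — back-door holds.

E→W: minimal back-door set {G}.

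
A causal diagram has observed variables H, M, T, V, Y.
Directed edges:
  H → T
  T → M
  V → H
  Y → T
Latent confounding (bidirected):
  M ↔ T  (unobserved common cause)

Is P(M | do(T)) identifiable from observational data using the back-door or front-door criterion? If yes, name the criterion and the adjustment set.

P(M|do(T)): not identifiable (no BD/FD set).

desc(T)\{T}={M}; candidates ⊆ {H,V,Y}.
T↔M: latent back-door arc(s) into T.
size 0: {}; under {} T still reaches {H,M,V,Y} ∋ M.
size 1: {H}, {V}, {Y}; under {H} T still reaches {M,Y} ∋ M.
size 2: {H,V}, {H,Y}, {V,Y}; under {H,V} T still reaches {M,Y} ∋ M.
T↔M cannot be blocked by any observed set — no back-door set.
No mediator lies on a directed T→…→M path.
Neither criterion identifies P(M|do(T)) in this graph.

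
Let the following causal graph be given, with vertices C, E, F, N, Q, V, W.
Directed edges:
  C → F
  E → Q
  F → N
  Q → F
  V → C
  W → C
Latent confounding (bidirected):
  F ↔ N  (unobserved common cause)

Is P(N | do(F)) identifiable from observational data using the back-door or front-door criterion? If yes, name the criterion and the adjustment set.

desc(F)\{F}={N}; candidates ⊆ {C,E,Q,V,W}.
F↔N: latent back-door arc(s) into F.
size 0: {}; under {} F still reaches {C,E,N,Q,V,W} ∋ N.
size 1: {C}, {E}, {Q} …(+2); under {C} F still reaches {E,N,Q} ∋ N.
size 2: {C,E}, {C,Q}, {C,V} …(+7); under {C,E} F still reaches {N,Q} ∋ N.
F↔N cannot be blocked by any observed set — no back-door set.
No mediator lies on a directed F→…→N path.
Neither criterion identifies P(N|do(F)) in this graph.

P(N|do(F)): not identifiable (no BD/FD set).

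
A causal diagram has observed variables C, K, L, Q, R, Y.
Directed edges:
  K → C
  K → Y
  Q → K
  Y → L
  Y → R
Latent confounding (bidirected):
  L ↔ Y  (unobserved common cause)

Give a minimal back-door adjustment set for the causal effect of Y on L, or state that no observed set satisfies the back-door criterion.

Y→L: no observed back-door set.

desc(Y)\{Y}={L,R}; candidates ⊆ {C,K,Q}.
Y↔L: latent back-door arc(s) into Y.
size 0: {}; under {} Y still reaches {C,K,L,Q} ∋ L.
size 1: {C}, {K}, {Q}; under {C} Y still reaches {K,L,Q} ∋ L.
size 2: {C,K}, {C,Q}, {K,Q}; under {C,K} Y still reaches {L} ∋ L.
Y↔L cannot be blocked by any observed set — no back-door set.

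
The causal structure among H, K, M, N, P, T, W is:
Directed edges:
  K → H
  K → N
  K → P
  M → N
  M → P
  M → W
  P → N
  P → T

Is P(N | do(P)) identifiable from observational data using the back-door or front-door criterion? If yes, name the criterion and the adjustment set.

desc(P)\{P}={N,T}; candidates ⊆ {H,K,M,W}.
size 0: {}; under {} P still reaches {H,K,M,N,W} ∋ N.
size 1: {H}, {K}, {M} …(+1); under {H} P still reaches {K,M,N,W} ∋ N.
{K,M}: P⊥N given {K,M} in G with P→· removed — back-door holds.
P(N|do(P)) = Σ_{K,M} P(N|P,K,M)·P(K,M).

P(N|do(P)): backdoor, adjust for {K, M}.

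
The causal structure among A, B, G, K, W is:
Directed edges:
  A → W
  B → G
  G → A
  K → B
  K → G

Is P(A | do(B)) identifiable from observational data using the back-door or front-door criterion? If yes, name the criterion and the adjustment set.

P(A|do(B)): backdoor, adjust for {K}.

desc(B)\{B}={A,G,W}; candidates ⊆ {K}.
size 0: {}; under {} B still reaches {A,G,K,W} ∋ A.
{K}: B⊥A given {K} in G with B→· removed — back-door holds.
P(A|do(B)) = Σ_{K} P(A|B,K)·P(K).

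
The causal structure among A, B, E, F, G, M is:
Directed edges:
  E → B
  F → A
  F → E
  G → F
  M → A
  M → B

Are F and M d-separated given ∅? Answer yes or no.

Yes — F ⊥ M | ∅.

Bayes-Ball from F | ∅ reaches {A,B,E,G}.
M ∉ reach(F|∅) ⇒ F ⊥ M | ∅.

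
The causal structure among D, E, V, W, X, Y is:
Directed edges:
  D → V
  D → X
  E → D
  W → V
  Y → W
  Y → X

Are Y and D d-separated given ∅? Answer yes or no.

Yes — Y ⊥ D | ∅.

Bayes-Ball from Y | ∅ reaches {V,W,X}.
D ∉ reach(Y|∅) ⇒ Y ⊥ D | ∅.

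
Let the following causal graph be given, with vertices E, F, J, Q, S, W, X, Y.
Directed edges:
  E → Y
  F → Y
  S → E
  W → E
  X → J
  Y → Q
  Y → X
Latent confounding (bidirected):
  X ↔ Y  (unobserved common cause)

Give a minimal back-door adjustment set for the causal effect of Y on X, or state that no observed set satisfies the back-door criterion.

desc(Y)\{Y}={J,Q,X}; candidates ⊆ {E,F,S,W}.
Y↔X: latent back-door arc(s) into Y.
size 0: {}; under {} Y still reaches {E,F,J,S,W,X} ∋ X.
size 1: {E}, {F}, {S} …(+1); under {E} Y still reaches {F,J,X} ∋ X.
size 2: {E,F}, {E,S}, {E,W} …(+3); under {E,F} Y still reaches {J,X} ∋ X.
Y↔X cannot be blocked by any observed set — no back-door set.

Y→X: no observed back-door set.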